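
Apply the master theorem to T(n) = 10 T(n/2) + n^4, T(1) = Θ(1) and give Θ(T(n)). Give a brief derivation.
T(n) = Θ(n^4)

log_2 10 ≈ 3.322. f(n) = n^4 dominates n^(log_2 10) since 4 > 3.322, and the regularity condition a·f(n/b) = 10·(n/2)^4 = (10/16)·n^4 ≤ c·f(n) holds with c = 10/16 ≈ 0.625 < 1. So this is Case 3: T(n) = Θ(f(n)) = Θ(n^4).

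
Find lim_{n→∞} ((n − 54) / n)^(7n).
lim = e^(−378)

Rewrite as (1 − 54/n)^(7n). By the standard limit (1 + x/n)^n → e^x, we have (1 − 54/n)^n → e^(−54), and raising to the 7th power gives e^(−378).
More precisely, ln[(1 − 54/n)^(7n)] = 7n · ln(1 − 54/n) = 7n · (-54/n + O(1/n^2)) = -378 + O(1/n) → -378.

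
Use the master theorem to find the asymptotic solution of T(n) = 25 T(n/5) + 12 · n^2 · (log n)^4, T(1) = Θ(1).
T(n) = Θ(n^2 · (log n)^5)

Here log_5 25 = 2 and f(n) = 12 · n^2 · (log n)^4 = Θ(n^(log_5 25) · (log n)^4). This is the extended Case 2 of the master theorem (f matches the critical exponent up to log factors), giving T(n) = Θ(n^(log_5 25) · (log n)^(4+1)) = Θ(n^2 · (log n)^5).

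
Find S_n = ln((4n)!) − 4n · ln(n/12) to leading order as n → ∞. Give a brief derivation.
S_n ~ 4n · (ln 48 − 1) + O(ln n)

Stirling: ln((4n)!) = 4n ln(4n) − 4n + O(ln n).
  S_n = 4n ln(4n) − 4n − 4n ln(n/12) + O(ln n)
      = 4n ln(4n) − 4n ln n + 4n ln 12 − 4n + O(ln n)
      = 4n ln 4 + 4n ln 12 − 4n + O(ln n)
      = 4n (ln 48 − 1) + O(ln n).
Numerically ln(48) − 1 ≈ 2.8712.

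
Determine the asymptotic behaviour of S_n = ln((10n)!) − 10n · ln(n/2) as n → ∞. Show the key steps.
S_n ~ 10n · (ln 20 − 1) + O(ln n)

Stirling: ln((10n)!) = 10n ln(10n) − 10n + O(ln n).
  S_n = 10n ln(10n) − 10n − 10n ln(n/2) + O(ln n)
      = 10n ln(10n) − 10n ln n + 10n ln 2 − 10n + O(ln n)
      = 10n ln 10 + 10n ln 2 − 10n + O(ln n)
      = 10n (ln 20 − 1) + O(ln n).
Numerically ln(20) − 1 ≈ 1.9957.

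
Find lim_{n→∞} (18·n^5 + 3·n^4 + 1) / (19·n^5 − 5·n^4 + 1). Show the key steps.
lim = 18/19

For large n the leading n^5 terms dominate both numerator and denominator. Dividing top and bottom by n^5, every other term tends to 0, leaving 18/19.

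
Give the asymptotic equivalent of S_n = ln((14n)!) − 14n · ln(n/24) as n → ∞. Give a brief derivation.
S_n ~ 14n · (ln 336 − 1) + O(ln n)

Stirling: ln((14n)!) = 14n ln(14n) − 14n + O(ln n).
  S_n = 14n ln(14n) − 14n − 14n ln(n/24) + O(ln n)
      = 14n ln(14n) − 14n ln n + 14n ln 24 − 14n + O(ln n)
      = 14n ln 14 + 14n ln 24 − 14n + O(ln n)
      = 14n (ln 336 − 1) + O(ln n).
Numerically ln(336) − 1 ≈ 4.8171.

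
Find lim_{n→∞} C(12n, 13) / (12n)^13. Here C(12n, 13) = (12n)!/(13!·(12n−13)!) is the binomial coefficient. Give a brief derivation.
lim = 1/13! = 1/6227020800

With N = 12n → ∞: C(N, 13) / N^13 = [N(N−1)…(N−12)] / (13! · N^13) = (1/13!) · 1 · (1 − 1/(12n)) · … · (1 − 12/(12n)). Each factor → 1 as N → ∞, so the limit is 1/13! = 1/6227020800.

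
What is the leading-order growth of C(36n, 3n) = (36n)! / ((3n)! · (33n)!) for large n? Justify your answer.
C(36n, 3n) ~ (8916100448256/285311670611)^(3n) · sqrt(6/(11π·3n))

Write N = 3n. Apply Stirling to each factorial:
  (12N)! ~ sqrt(2π·12N) · (12N/e)^(12N),
  N! ~ sqrt(2π N) · (N/e)^N,
  (11N)! ~ sqrt(2π·11N) · (11N/e)^(11N).
The exponential factors combine to (12N)^(12N) / (N^N · (11N)^(11N)) = 12^(12N)/11^(11N) = (12^12/11^11)^N = (8916100448256/285311670611)^N.
The square-root prefactors combine to sqrt(2π·12N) / (sqrt(2π N)·sqrt(2π·11N)) = sqrt(12 / (2π·11·N)) = sqrt(6/(11π·3n)).
Substituting N = 3n: C(36n, 3n) ~ (8916100448256/285311670611)^(3n) · sqrt(6/(11π·3n)).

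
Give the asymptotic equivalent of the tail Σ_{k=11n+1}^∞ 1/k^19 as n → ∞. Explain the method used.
Σ_{k>11n} 1/k^19 ~ 1/(18 · (11n)^18)

Compare to the integral: ∫_{11n}^∞ x^(−19) dx = [−x^(−18)/18]_{11n}^∞ = 1/((19−1)·(11n)^18). Euler-Maclaurin then gives
  Σ_{k>11n} 1/k^19 = ∫_{11n}^∞ dx/x^19 − 1/(2·(11n)^19) + O(1/(11n)^20).
(Equivalently this is ζ(19) − Σ_{k≤11n} 1/k^19.)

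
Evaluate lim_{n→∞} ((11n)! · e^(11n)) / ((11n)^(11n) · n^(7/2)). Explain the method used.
lim = 0

Stirling: (11n)! ~ sqrt(2π·11n) · (11n/e)^(11n). Hence
  (11n)! · e^(11n) / (11n)^(11n) ~ sqrt(2π·11n).
Dividing by n^(7/2): sqrt(2π·11n) / n^(7/2) = sqrt(2π·11) · n^((1−7)/2), so the expression behaves like sqrt(2π·11) · n^((1−7)/2) → 0.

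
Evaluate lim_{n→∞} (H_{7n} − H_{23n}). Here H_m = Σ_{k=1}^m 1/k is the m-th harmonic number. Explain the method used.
lim = ln(7/23)

Euler-Maclaurin gives H_m = ln m + γ + 1/(2m) + O(1/m^2). The γ and O(1/m) terms cancel in the difference:
  H_{7n} − H_{23n} = ln(7n) − ln(23n) + O(1/n) = ln(7/23) + O(1/n).
Hence the limit is ln(7/23).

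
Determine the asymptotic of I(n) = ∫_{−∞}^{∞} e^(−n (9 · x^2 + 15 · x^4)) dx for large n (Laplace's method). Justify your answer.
I(n) ~ sqrt(π/(9n))

φ(x) = 9 · x^2 + 15 · x^4 has its unique global minimum at x* = 0 (since φ'(x) = 18x + 60x^3 = 0 only at x = 0 for real x with both coefficients positive, and φ → ∞ as |x| → ∞). At x* = 0, φ(0) = 0 and φ''(0) = 18. Laplace's method then gives
  I(n) ~ sqrt(2π / (n · φ''(0))) · e^(−n φ(0)) = sqrt(2π / (18n)) = sqrt(π/(9n)).
The 15 · x^4 term contributes only at subleading order (an O(1/n) relative correction).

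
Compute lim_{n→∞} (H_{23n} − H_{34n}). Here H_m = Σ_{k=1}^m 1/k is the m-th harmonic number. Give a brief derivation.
lim = ln(23/34)

Euler-Maclaurin gives H_m = ln m + γ + 1/(2m) + O(1/m^2). The γ and O(1/m) terms cancel in the difference:
  H_{23n} − H_{34n} = ln(23n) − ln(34n) + O(1/n) = ln(23/34) + O(1/n).
Hence the limit is ln(23/34).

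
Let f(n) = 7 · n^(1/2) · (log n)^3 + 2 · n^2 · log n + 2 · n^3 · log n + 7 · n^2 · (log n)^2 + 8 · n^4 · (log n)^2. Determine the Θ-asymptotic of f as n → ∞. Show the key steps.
f(n) ∈ Θ(n^4 · (log n)^2)

Compare the terms by growth order. For large n, n^a · (log n)^b dominates n^a' · (log n)^b' iff a > a', or (a = a' and b > b'). Ranking the 5 terms shows the dominant one is 8 · n^4 · (log n)^2. Hence f(n) ∈ Θ(n^4 · (log n)^2).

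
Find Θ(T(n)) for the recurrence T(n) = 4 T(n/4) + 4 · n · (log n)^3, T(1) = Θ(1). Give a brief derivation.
T(n) = Θ(n · (log n)^4)

Here log_4 4 = 1 and f(n) = 4 · n · (log n)^3 = Θ(n^(log_4 4) · (log n)^3). This is the extended Case 2 of the master theorem (f matches the critical exponent up to log factors), giving T(n) = Θ(n^(log_4 4) · (log n)^(3+1)) = Θ(n · (log n)^4).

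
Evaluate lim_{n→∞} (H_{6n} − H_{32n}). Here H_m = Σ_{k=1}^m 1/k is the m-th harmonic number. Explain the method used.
lim = ln(6/32) = ln(3/16)

Euler-Maclaurin gives H_m = ln m + γ + 1/(2m) + O(1/m^2). The γ and O(1/m) terms cancel in the difference:
  H_{6n} − H_{32n} = ln(6n) − ln(32n) + O(1/n) = ln(6/32) + O(1/n).
Hence the limit is ln(6/32) = ln(3/16).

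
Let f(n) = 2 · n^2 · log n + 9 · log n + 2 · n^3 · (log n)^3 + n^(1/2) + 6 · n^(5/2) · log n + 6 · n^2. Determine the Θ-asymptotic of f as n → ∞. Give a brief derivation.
f(n) ∈ Θ(n^3 · (log n)^3)

Compare the terms by growth order. For large n, n^a · (log n)^b dominates n^a' · (log n)^b' iff a > a', or (a = a' and b > b'). Ranking the 6 terms shows the dominant one is 2 · n^3 · (log n)^3. Hence f(n) ∈ Θ(n^3 · (log n)^3).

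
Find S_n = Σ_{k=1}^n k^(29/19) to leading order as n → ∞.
S_n ~ (19/48) · n^(48/19)

Integral comparison: Σ_{k=1}^n k^(29/19) = ∫_0^n x^(29/19) dx + O(n^(29/19)). The integral is n^(1 + 29/19) / (1 + 29/19) = n^((29+19)/19) / ((29+19)/19) = (19/48) · n^(48/19).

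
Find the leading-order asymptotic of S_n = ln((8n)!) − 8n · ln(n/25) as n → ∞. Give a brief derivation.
S_n ~ 8n · (ln 200 − 1) + O(ln n)

Stirling: ln((8n)!) = 8n ln(8n) − 8n + O(ln n).
  S_n = 8n ln(8n) − 8n − 8n ln(n/25) + O(ln n)
      = 8n ln(8n) − 8n ln n + 8n ln 25 − 8n + O(ln n)
      = 8n ln 8 + 8n ln 25 − 8n + O(ln n)
      = 8n (ln 200 − 1) + O(ln n).
Numerically ln(200) − 1 ≈ 4.2983.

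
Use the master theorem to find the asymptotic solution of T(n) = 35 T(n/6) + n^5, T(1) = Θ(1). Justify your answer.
T(n) = Θ(n^5)

log_6 35 ≈ 1.984. f(n) = n^5 dominates n^(log_6 35) since 5 > 1.984, and the regularity condition a·f(n/b) = 35·(n/6)^5 = (35/7776)·n^5 ≤ c·f(n) holds with c = 35/7776 ≈ 0.0045 < 1. So this is Case 3: T(n) = Θ(f(n)) = Θ(n^5).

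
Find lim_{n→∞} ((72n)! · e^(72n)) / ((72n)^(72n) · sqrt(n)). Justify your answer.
lim = sqrt(2π·72)

Stirling: (72n)! ~ sqrt(2π·72n) · (72n/e)^(72n). Hence
  (72n)! · e^(72n) / (72n)^(72n) ~ sqrt(2π·72n).
Dividing by sqrt(n): sqrt(2π·72n) / sqrt(n) = sqrt(2π·72) · n^((1−1)/2), so the limit is sqrt(2π·72).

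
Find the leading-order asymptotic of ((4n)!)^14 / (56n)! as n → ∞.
((4n)!)^14/(56n)! ~ ((2π·4n)^(13/2) / sqrt(14)) · 14^(−14·4n)  →  0

Write N = 4n. Stirling: N! ~ sqrt(2π N)(N/e)^N and (14N)! ~ sqrt(2π·14N)·(14N/e)^(14N).
  (N!)^14/(14N)! ~ (2π N)^(14/2) (N/e)^(14N) / [sqrt(2π·14N) (14N/e)^(14N)]
     = (2π N)^(14/2) / sqrt(2π·14N) · (N/(14N))^(14N)
     = (2π N)^((14−1)/2) / sqrt(14) · 14^(−14N).
Since 14^14 > 1, the factor 14^(−14N) decays exponentially, so the ratio → 0. Substituting N = 4n gives the stated form.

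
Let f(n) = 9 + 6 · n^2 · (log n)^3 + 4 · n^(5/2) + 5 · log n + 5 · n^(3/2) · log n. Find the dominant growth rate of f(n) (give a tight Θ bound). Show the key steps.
f(n) ∈ Θ(n^(5/2))

Compare the terms by growth order. For large n, n^a · (log n)^b dominates n^a' · (log n)^b' iff a > a', or (a = a' and b > b'). Ranking the 5 terms shows the dominant one is 4 · n^(5/2). Hence f(n) ∈ Θ(n^(5/2)).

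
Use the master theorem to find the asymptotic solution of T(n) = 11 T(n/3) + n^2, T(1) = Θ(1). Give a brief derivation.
T(n) = Θ(n^(log_3 11))

Master theorem: compare f(n) = n^2 to n^(log_3 11) where log_3 11 ≈ 2.183. Since 2 < log_3 11, we have f(n) = O(n^(log_3 11 − ε)) for some ε > 0 — Case 1. Hence T(n) = Θ(n^(log_3 11)).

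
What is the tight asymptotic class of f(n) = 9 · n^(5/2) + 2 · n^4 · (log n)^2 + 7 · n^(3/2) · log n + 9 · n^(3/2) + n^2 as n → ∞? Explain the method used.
f(n) ∈ Θ(n^4 · (log n)^2)

Compare the terms by growth order. For large n, n^a · (log n)^b dominates n^a' · (log n)^b' iff a > a', or (a = a' and b > b'). Ranking the 5 terms shows the dominant one is 2 · n^4 · (log n)^2. Hence f(n) ∈ Θ(n^4 · (log n)^2).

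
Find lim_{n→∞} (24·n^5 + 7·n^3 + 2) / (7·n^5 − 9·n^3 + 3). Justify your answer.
lim = 24/7

For large n the leading n^5 terms dominate both numerator and denominator. Dividing top and bottom by n^5, every other term tends to 0, leaving 24/7.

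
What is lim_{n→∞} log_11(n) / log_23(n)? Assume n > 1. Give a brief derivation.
lim = ln(23) / ln(11) = log_11(23)

Change of base: log_11(n) = ln n / ln 11 and log_23(n) = ln n / ln 23. The ratio is (ln n / ln 11) · (ln 23 / ln n) = ln 23 / ln 11, a constant independent of n. So the limit is ln 23 / ln 11 = log_11(23).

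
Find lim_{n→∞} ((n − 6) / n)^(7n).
lim = e^(−42)

Rewrite as (1 − 6/n)^(7n). By the standard limit (1 + x/n)^n → e^x, we have (1 − 6/n)^n → e^(−6), and raising to the 7th power gives e^(−42).
More precisely, ln[(1 − 6/n)^(7n)] = 7n · ln(1 − 6/n) = 7n · (-6/n + O(1/n^2)) = -42 + O(1/n) → -42.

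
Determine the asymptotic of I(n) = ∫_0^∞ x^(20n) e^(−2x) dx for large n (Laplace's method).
I(n) ~ (sqrt(2π·20n) / 2) · (20n/(2e))^(20n)

Write the integrand as exp(20n ln x − 2x) and set f(x) = 20n ln x − 2x. Then f'(x) = 20n/x − 2 = 0 at x* = 20n/2, and f''(x*) = −20n/x*^2 = −2^2/(20n). Laplace's method (interior maximum) gives
  I(n) ~ e^(f(x*)) · sqrt(2π / |f''(x*)|)
        = exp(20n ln(20n/2) − 20n) · sqrt(2π · 20n / 2^2)
        = (20n/2)^(20n) e^(−20n) · sqrt(2π·20n) / 2
        = (sqrt(2π·20n) / 2) · (20n/(2e))^(20n).
This matches Γ(20n+1)/2^(20n+1) with Stirling applied to Γ.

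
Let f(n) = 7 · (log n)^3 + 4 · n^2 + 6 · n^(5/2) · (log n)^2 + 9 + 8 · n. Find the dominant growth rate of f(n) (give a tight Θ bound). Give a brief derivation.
f(n) ∈ Θ(n^(5/2) · (log n)^2)

Compare the terms by growth order. For large n, n^a · (log n)^b dominates n^a' · (log n)^b' iff a > a', or (a = a' and b > b'). Ranking the 5 terms shows the dominant one is 6 · n^(5/2) · (log n)^2. Hence f(n) ∈ Θ(n^(5/2) · (log n)^2).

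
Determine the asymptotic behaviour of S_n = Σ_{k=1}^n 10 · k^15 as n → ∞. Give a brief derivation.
S_n ~ 5 · n^16 / 8

By integral comparison (Euler-Maclaurin), Σ_{k=1}^n 10 · k^15 = 10 · ∫_0^n x^15 dx + O(n^15) = 10 · n^16/16 = 5 · n^16 / 8 + O(n^15). (Equivalently, Faulhaber's formula gives the same leading term.)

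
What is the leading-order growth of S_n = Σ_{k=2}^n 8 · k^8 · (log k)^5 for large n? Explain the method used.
S_n ~ 8 · n^9 · (log n)^5 / 9

By integral comparison, S_n = ∫_1^n 8 · x^8 · (log x)^5 dx + O(n^8 · (log n)^5). For the integral, the leading term of ∫_1^n x^8 (log x)^5 dx is n^9/9 · (log n)^5 (by repeated integration by parts; each step lowers the log-exponent and produces a relatively O(1/log n) correction). Hence S_n ~ 8 · n^9 · (log n)^5 / 9.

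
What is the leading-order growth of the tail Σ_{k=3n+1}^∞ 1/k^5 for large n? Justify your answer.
Σ_{k>3n} 1/k^5 ~ 1/(4 · (3n)^4)

Compare to the integral: ∫_{3n}^∞ x^(−5) dx = [−x^(−4)/4]_{3n}^∞ = 1/((5−1)·(3n)^4). Euler-Maclaurin then gives
  Σ_{k>3n} 1/k^5 = ∫_{3n}^∞ dx/x^5 − 1/(2·(3n)^5) + O(1/(3n)^6).
(Equivalently this is ζ(5) − Σ_{k≤3n} 1/k^5.)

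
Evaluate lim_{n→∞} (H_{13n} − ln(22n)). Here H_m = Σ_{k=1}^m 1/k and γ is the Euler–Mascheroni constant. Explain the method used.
lim = ln(13/22) + γ

By Euler-Maclaurin, H_m = ln m + γ + O(1/m). So
  H_{13n} − ln(22n) = ln(13n) + γ − ln(22n) + O(1/n)
                       = ln(13/22) + γ + O(1/n).
Hence the limit is ln(13/22) + γ.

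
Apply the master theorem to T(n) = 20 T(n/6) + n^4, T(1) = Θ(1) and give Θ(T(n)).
T(n) = Θ(n^4)

log_6 20 ≈ 1.672. f(n) = n^4 dominates n^(log_6 20) since 4 > 1.672, and the regularity condition a·f(n/b) = 20·(n/6)^4 = (20/1296)·n^4 ≤ c·f(n) holds with c = 20/1296 ≈ 0.0154 < 1. So this is Case 3: T(n) = Θ(f(n)) = Θ(n^4).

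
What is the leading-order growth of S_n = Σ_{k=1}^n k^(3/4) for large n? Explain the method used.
S_n ~ (4/7) · n^(7/4)

Integral comparison: Σ_{k=1}^n k^(3/4) = ∫_0^n x^(3/4) dx + O(n^(3/4)). The integral is n^(1 + 3/4) / (1 + 3/4) = n^((3+4)/4) / ((3+4)/4) = (4/7) · n^(7/4).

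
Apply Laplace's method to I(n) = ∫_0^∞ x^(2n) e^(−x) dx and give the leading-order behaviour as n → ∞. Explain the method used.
I(n) ~ sqrt(2π·2n) · (2n/e)^(2n)

Write the integrand as exp(2n ln x − x) and set f(x) = 2n ln x − x. Then f'(x) = 2n/x − 1 = 0 at x* = 2n, and f''(x*) = −2n/x*^2 = −1/(2n). Laplace's method (interior maximum) gives
  I(n) ~ e^(f(x*)) · sqrt(2π / |f''(x*)|)
        = exp(2n ln(2n) − 2n) · sqrt(2π · 2n)
        = (2n)^(2n) e^(−2n) · sqrt(2π·2n)
        = sqrt(2π·2n) · (2n/e)^(2n).
This matches Γ(2n+1) with Stirling applied to Γ.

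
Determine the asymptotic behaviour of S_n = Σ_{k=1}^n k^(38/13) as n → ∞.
S_n ~ (13/51) · n^(51/13)

Integral comparison: Σ_{k=1}^n k^(38/13) = ∫_0^n x^(38/13) dx + O(n^(38/13)). The integral is n^(1 + 38/13) / (1 + 38/13) = n^((38+13)/13) / ((38+13)/13) = (13/51) · n^(51/13).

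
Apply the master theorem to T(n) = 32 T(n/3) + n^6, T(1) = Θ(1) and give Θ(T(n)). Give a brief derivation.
T(n) = Θ(n^6)

log_3 32 ≈ 3.155. f(n) = n^6 dominates n^(log_3 32) since 6 > 3.155, and the regularity condition a·f(n/b) = 32·(n/3)^6 = (32/729)·n^6 ≤ c·f(n) holds with c = 32/729 ≈ 0.0439 < 1. So this is Case 3: T(n) = Θ(f(n)) = Θ(n^6).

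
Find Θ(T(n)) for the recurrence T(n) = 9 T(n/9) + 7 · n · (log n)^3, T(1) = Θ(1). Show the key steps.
T(n) = Θ(n · (log n)^4)

Here log_9 9 = 1 and f(n) = 7 · n · (log n)^3 = Θ(n^(log_9 9) · (log n)^3). This is the extended Case 2 of the master theorem (f matches the critical exponent up to log factors), giving T(n) = Θ(n^(log_9 9) · (log n)^(3+1)) = Θ(n · (log n)^4).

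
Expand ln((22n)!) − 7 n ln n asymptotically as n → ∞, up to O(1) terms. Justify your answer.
ln((22n)!) − 7 n ln n = 15 n ln n + 22(ln 22 − 1) n + (1/2) ln(2π·22n) + O(1/n)

Stirling: ln((22n)!) = 22n ln(22n) − 22n + (1/2) ln(2π·22n) + O(1/n).
Expand 22n ln(22n) = 22n (ln n + ln 22) = 22n ln n + 22n ln 22.
Subtract 7n ln n: leading term is (22 − 7) n ln n = 15 n ln n. The next term is 22n ln 22 − 22n = 22(ln 22 − 1) n. Then the (1/2) ln(2π·22n) correction.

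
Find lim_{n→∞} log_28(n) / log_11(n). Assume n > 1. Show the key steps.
lim = ln(11) / ln(28) = log_28(11)

Change of base: log_28(n) = ln n / ln 28 and log_11(n) = ln n / ln 11. The ratio is (ln n / ln 28) · (ln 11 / ln n) = ln 11 / ln 28, a constant independent of n. So the limit is ln 11 / ln 28 = log_28(11).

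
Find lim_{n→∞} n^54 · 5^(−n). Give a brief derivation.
lim = 0

Exponentials with base > 1 dominate every fixed polynomial: for any fixed c, n^c / 5^n → 0 as n → ∞ (e.g. by the ratio test, or by writing 5^n = e^(n ln 5) and noting e^(n ln 5) / n^c → ∞). Hence n^54 · 5^(−n) = n^54 / 5^n → 0.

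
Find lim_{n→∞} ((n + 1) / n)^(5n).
lim = e^5

Rewrite as (1 + 1/n)^(5n). By the standard limit (1 + x/n)^n → e^x, we have (1 + 1/n)^n → e^1, and raising to the 5th power gives e^5.
More precisely, ln[(1 + 1/n)^(5n)] = 5n · ln(1 + 1/n) = 5n · (1/n + O(1/n^2)) = 5 + O(1/n) → 5.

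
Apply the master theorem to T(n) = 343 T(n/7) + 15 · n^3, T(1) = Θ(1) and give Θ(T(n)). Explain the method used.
T(n) = Θ(n^3 log n)

log_7 343 = 3, and f(n) = 15 · n^3 = Θ(n^(log_7 343)). This is Case 2 of the master theorem: T(n) = Θ(f(n) · log n) = Θ(n^3 log n).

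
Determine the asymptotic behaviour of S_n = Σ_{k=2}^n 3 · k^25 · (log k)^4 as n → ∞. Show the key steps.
S_n ~ 3 · n^26 · (log n)^4 / 26

By integral comparison, S_n = ∫_1^n 3 · x^25 · (log x)^4 dx + O(n^25 · (log n)^4). For the integral, the leading term of ∫_1^n x^25 (log x)^4 dx is n^26/26 · (log n)^4 (by repeated integration by parts; each step lowers the log-exponent and produces a relatively O(1/log n) correction). Hence S_n ~ 3 · n^26 · (log n)^4 / 26.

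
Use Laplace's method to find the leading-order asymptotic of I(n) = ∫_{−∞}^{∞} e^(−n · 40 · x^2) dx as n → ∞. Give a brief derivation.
I(n) = sqrt(π/(40n))

Here φ(x) = 40 · x^2 has its unique minimum at x* = 0 with φ(x*) = 0 and φ''(x*) = 80. Laplace's method gives
  I(n) ~ e^(−n φ(x*)) · sqrt(2π / (n · φ''(x*))) = sqrt(2π / (80n)) = sqrt(π/(40n)).
This is exact: substituting u = (x − 0)·sqrt(40n) gives I(n) = (1/sqrt(40n)) ∫_{−∞}^{∞} e^(−u^2) du = sqrt(π/(40n)).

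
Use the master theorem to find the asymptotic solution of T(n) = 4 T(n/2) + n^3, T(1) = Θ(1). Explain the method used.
T(n) = Θ(n^3)

log_2 4 ≈ 2.000. f(n) = n^3 dominates n^(log_2 4) since 3 > 2.000, and the regularity condition a·f(n/b) = 4·(n/2)^3 = (4/8)·n^3 ≤ c·f(n) holds with c = 4/8 ≈ 0.5 < 1. So this is Case 3: T(n) = Θ(f(n)) = Θ(n^3).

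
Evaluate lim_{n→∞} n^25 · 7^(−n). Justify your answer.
lim = 0

Exponentials with base > 1 dominate every fixed polynomial: for any fixed c, n^c / 7^n → 0 as n → ∞ (e.g. by the ratio test, or by writing 7^n = e^(n ln 7) and noting e^(n ln 7) / n^c → ∞). Hence n^25 · 7^(−n) = n^25 / 7^n → 0.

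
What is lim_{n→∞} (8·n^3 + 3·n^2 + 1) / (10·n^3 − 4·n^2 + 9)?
lim = 8/10 = 4/5

For large n the leading n^3 terms dominate both numerator and denominator. Dividing top and bottom by n^3, every other term tends to 0, leaving 8/10 = 4/5.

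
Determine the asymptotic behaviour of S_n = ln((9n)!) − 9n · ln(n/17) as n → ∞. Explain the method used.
S_n ~ 9n · (ln 153 − 1) + O(ln n)

Stirling: ln((9n)!) = 9n ln(9n) − 9n + O(ln n).
  S_n = 9n ln(9n) − 9n − 9n ln(n/17) + O(ln n)
      = 9n ln(9n) − 9n ln n + 9n ln 17 − 9n + O(ln n)
      = 9n ln 9 + 9n ln 17 − 9n + O(ln n)
      = 9n (ln 153 − 1) + O(ln n).
Numerically ln(153) − 1 ≈ 4.0304.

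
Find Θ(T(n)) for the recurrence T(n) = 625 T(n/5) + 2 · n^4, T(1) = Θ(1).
T(n) = Θ(n^4 log n)

log_5 625 = 4, and f(n) = 2 · n^4 = Θ(n^(log_5 625)). This is Case 2 of the master theorem: T(n) = Θ(f(n) · log n) = Θ(n^4 log n).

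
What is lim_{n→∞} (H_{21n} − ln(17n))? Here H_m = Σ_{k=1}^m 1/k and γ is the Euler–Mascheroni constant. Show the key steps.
lim = ln(21/17) + γ

By Euler-Maclaurin, H_m = ln m + γ + O(1/m). So
  H_{21n} − ln(17n) = ln(21n) + γ − ln(17n) + O(1/n)
                       = ln(21/17) + γ + O(1/n).
Hence the limit is ln(21/17) + γ.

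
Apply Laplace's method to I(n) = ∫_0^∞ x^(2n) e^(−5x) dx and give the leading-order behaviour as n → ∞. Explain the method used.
I(n) ~ (sqrt(2π·2n) / 5) · (2n/(5e))^(2n)

Write the integrand as exp(2n ln x − 5x) and set f(x) = 2n ln x − 5x. Then f'(x) = 2n/x − 5 = 0 at x* = 2n/5, and f''(x*) = −2n/x*^2 = −5^2/(2n). Laplace's method (interior maximum) gives
  I(n) ~ e^(f(x*)) · sqrt(2π / |f''(x*)|)
        = exp(2n ln(2n/5) − 2n) · sqrt(2π · 2n / 5^2)
        = (2n/5)^(2n) e^(−2n) · sqrt(2π·2n) / 5
        = (sqrt(2π·2n) / 5) · (2n/(5e))^(2n).
This matches Γ(2n+1)/5^(2n+1) with Stirling applied to Γ.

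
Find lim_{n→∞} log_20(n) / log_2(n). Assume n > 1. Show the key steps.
lim = ln(2) / ln(20) = log_20(2)

Change of base: log_20(n) = ln n / ln 20 and log_2(n) = ln n / ln 2. The ratio is (ln n / ln 20) · (ln 2 / ln n) = ln 2 / ln 20, a constant independent of n. So the limit is ln 2 / ln 20 = log_20(2).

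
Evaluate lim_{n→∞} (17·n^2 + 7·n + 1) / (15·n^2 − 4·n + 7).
lim = 17/15

For large n the leading n^2 terms dominate both numerator and denominator. Dividing top and bottom by n^2, every other term tends to 0, leaving 17/15.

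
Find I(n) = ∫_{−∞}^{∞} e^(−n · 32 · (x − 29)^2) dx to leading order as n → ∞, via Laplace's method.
I(n) = sqrt(π/(32n))

Here φ(x) = 32 · (x − 29)^2 has its unique minimum at x* = 29 with φ(x*) = 0 and φ''(x*) = 64. Laplace's method gives
  I(n) ~ e^(−n φ(x*)) · sqrt(2π / (n · φ''(x*))) = sqrt(2π / (64n)) = sqrt(π/(32n)).
This is exact: substituting u = (x − 29)·sqrt(32n) gives I(n) = (1/sqrt(32n)) ∫_{−∞}^{∞} e^(−u^2) du = sqrt(π/(32n)).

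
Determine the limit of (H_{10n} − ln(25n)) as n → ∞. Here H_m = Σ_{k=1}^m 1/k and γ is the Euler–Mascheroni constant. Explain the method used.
lim = ln(2/5) + γ

By Euler-Maclaurin, H_m = ln m + γ + O(1/m). So
  H_{10n} − ln(25n) = ln(10n) + γ − ln(25n) + O(1/n)
                       = ln(10/25) + γ + O(1/n).
Hence the limit is ln(10/25) + γ (= ln(2/5)).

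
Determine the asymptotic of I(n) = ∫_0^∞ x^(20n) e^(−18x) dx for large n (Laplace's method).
I(n) ~ (sqrt(2π·20n) / 18) · (20n/(18e))^(20n)

Write the integrand as exp(20n ln x − 18x) and set f(x) = 20n ln x − 18x. Then f'(x) = 20n/x − 18 = 0 at x* = 20n/18, and f''(x*) = −20n/x*^2 = −18^2/(20n). Laplace's method (interior maximum) gives
  I(n) ~ e^(f(x*)) · sqrt(2π / |f''(x*)|)
        = exp(20n ln(20n/18) − 20n) · sqrt(2π · 20n / 18^2)
        = (20n/18)^(20n) e^(−20n) · sqrt(2π·20n) / 18
        = (sqrt(2π·20n) / 18) · (20n/(18e))^(20n).
This matches Γ(20n+1)/18^(20n+1) with Stirling applied to Γ.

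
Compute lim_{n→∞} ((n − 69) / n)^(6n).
lim = e^(−414)

Rewrite as (1 − 69/n)^(6n). By the standard limit (1 + x/n)^n → e^x, we have (1 − 69/n)^n → e^(−69), and raising to the 6th power gives e^(−414).
More precisely, ln[(1 − 69/n)^(6n)] = 6n · ln(1 − 69/n) = 6n · (-69/n + O(1/n^2)) = -414 + O(1/n) → -414.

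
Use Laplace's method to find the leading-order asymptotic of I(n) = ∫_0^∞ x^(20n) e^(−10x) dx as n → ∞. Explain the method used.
I(n) ~ (sqrt(2π·20n) / 10) · (20n/(10e))^(20n)

Write the integrand as exp(20n ln x − 10x) and set f(x) = 20n ln x − 10x. Then f'(x) = 20n/x − 10 = 0 at x* = 20n/10, and f''(x*) = −20n/x*^2 = −10^2/(20n). Laplace's method (interior maximum) gives
  I(n) ~ e^(f(x*)) · sqrt(2π / |f''(x*)|)
        = exp(20n ln(20n/10) − 20n) · sqrt(2π · 20n / 10^2)
        = (20n/10)^(20n) e^(−20n) · sqrt(2π·20n) / 10
        = (sqrt(2π·20n) / 10) · (20n/(10e))^(20n).
This matches Γ(20n+1)/10^(20n+1) with Stirling applied to Γ.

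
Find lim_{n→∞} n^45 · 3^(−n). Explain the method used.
lim = 0

Exponentials with base > 1 dominate every fixed polynomial: for any fixed c, n^c / 3^n → 0 as n → ∞ (e.g. by the ratio test, or by writing 3^n = e^(n ln 3) and noting e^(n ln 3) / n^c → ∞). Hence n^45 · 3^(−n) = n^45 / 3^n → 0.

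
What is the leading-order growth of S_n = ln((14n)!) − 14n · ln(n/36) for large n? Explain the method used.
S_n ~ 14n · (ln 504 − 1) + O(ln n)

Stirling: ln((14n)!) = 14n ln(14n) − 14n + O(ln n).
  S_n = 14n ln(14n) − 14n − 14n ln(n/36) + O(ln n)
      = 14n ln(14n) − 14n ln n + 14n ln 36 − 14n + O(ln n)
      = 14n ln 14 + 14n ln 36 − 14n + O(ln n)
      = 14n (ln 504 − 1) + O(ln n).
Numerically ln(504) − 1 ≈ 5.2226.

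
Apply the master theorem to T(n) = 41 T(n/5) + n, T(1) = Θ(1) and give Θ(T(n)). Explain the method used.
T(n) = Θ(n^(log_5 41))

Master theorem: compare f(n) = n to n^(log_5 41) where log_5 41 ≈ 2.307. Since 1 < log_5 41, we have f(n) = O(n^(log_5 41 − ε)) for some ε > 0 — Case 1. Hence T(n) = Θ(n^(log_5 41)).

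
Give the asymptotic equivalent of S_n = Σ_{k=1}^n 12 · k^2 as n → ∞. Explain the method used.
S_n ~ 4 · n^3

By integral comparison (Euler-Maclaurin), Σ_{k=1}^n 12 · k^2 = 12 · ∫_0^n x^2 dx + O(n^2) = 12 · n^3/3 = 4 · n^3 + O(n^2). (Equivalently, Faulhaber's formula gives the same leading term.)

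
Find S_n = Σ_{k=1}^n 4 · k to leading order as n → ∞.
S_n ~ 2 · n^2

By integral comparison (Euler-Maclaurin), Σ_{k=1}^n 4 · k = 4 · ∫_0^n x^1 dx + O(n) = 4 · n^2/2 = 2 · n^2 + O(n). (Equivalently, Faulhaber's formula gives the same leading term.)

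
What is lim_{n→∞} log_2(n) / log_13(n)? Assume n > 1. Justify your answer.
lim = ln(13) / ln(2) = log_2(13)

Change of base: log_2(n) = ln n / ln 2 and log_13(n) = ln n / ln 13. The ratio is (ln n / ln 2) · (ln 13 / ln n) = ln 13 / ln 2, a constant independent of n. So the limit is ln 13 / ln 2 = log_2(13).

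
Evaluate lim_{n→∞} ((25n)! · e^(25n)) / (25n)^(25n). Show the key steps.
lim = ∞

Stirling: (25n)! ~ sqrt(2π·25n) · (25n/e)^(25n). Hence
  (25n)! · e^(25n) / (25n)^(25n) ~ sqrt(2π·25n) = sqrt(2π·25) · sqrt(n) → ∞.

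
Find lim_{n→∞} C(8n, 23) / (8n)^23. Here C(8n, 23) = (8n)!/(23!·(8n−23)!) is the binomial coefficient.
lim = 1/23! = 1/25852016738884976640000

With N = 8n → ∞: C(N, 23) / N^23 = [N(N−1)…(N−22)] / (23! · N^23) = (1/23!) · 1 · (1 − 1/(8n)) · … · (1 − 22/(8n)). Each factor → 1 as N → ∞, so the limit is 1/23! = 1/25852016738884976640000.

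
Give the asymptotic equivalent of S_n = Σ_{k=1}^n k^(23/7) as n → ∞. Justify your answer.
S_n ~ (7/30) · n^(30/7)

Integral comparison: Σ_{k=1}^n k^(23/7) = ∫_0^n x^(23/7) dx + O(n^(23/7)). The integral is n^(1 + 23/7) / (1 + 23/7) = n^((23+7)/7) / ((23+7)/7) = (7/30) · n^(30/7).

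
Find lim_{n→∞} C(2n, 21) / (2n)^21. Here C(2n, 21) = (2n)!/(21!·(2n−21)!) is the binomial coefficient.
lim = 1/21! = 1/51090942171709440000

With N = 2n → ∞: C(N, 21) / N^21 = [N(N−1)…(N−20)] / (21! · N^21) = (1/21!) · 1 · (1 − 1/(2n)) · … · (1 − 20/(2n)). Each factor → 1 as N → ∞, so the limit is 1/21! = 1/51090942171709440000.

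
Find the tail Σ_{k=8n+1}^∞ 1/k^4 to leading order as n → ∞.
Σ_{k>8n} 1/k^4 ~ 1/(3 · (8n)^3)

Compare to the integral: ∫_{8n}^∞ x^(−4) dx = [−x^(−3)/3]_{8n}^∞ = 1/((4−1)·(8n)^3). Euler-Maclaurin then gives
  Σ_{k>8n} 1/k^4 = ∫_{8n}^∞ dx/x^4 − 1/(2·(8n)^4) + O(1/(8n)^5).
(Equivalently this is ζ(4) − Σ_{k≤8n} 1/k^4.)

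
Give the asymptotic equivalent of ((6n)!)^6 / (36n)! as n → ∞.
((6n)!)^6/(36n)! ~ ((2π·6n)^(5/2) / sqrt(6)) · 6^(−6·6n)  →  0

Write N = 6n. Stirling: N! ~ sqrt(2π N)(N/e)^N and (6N)! ~ sqrt(2π·6N)·(6N/e)^(6N).
  (N!)^6/(6N)! ~ (2π N)^(6/2) (N/e)^(6N) / [sqrt(2π·6N) (6N/e)^(6N)]
     = (2π N)^(6/2) / sqrt(2π·6N) · (N/(6N))^(6N)
     = (2π N)^((6−1)/2) / sqrt(6) · 6^(−6N).
Since 6^6 > 1, the factor 6^(−6N) decays exponentially, so the ratio → 0. Substituting N = 6n gives the stated form.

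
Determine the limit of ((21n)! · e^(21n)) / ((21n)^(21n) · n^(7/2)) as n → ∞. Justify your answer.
lim = 0

Stirling: (21n)! ~ sqrt(2π·21n) · (21n/e)^(21n). Hence
  (21n)! · e^(21n) / (21n)^(21n) ~ sqrt(2π·21n).
Dividing by n^(7/2): sqrt(2π·21n) / n^(7/2) = sqrt(2π·21) · n^((1−7)/2), so the expression behaves like sqrt(2π·21) · n^((1−7)/2) → 0.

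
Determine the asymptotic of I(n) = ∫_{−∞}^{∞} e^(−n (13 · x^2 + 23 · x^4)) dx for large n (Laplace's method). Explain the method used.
I(n) ~ sqrt(π/(13n))

φ(x) = 13 · x^2 + 23 · x^4 has its unique global minimum at x* = 0 (since φ'(x) = 26x + 92x^3 = 0 only at x = 0 for real x with both coefficients positive, and φ → ∞ as |x| → ∞). At x* = 0, φ(0) = 0 and φ''(0) = 26. Laplace's method then gives
  I(n) ~ sqrt(2π / (n · φ''(0))) · e^(−n φ(0)) = sqrt(2π / (26n)) = sqrt(π/(13n)).
The 23 · x^4 term contributes only at subleading order (an O(1/n) relative correction).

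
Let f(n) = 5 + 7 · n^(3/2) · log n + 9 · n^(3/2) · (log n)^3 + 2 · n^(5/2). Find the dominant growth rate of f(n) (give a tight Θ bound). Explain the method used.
f(n) ∈ Θ(n^(5/2))

Compare the terms by growth order. For large n, n^a · (log n)^b dominates n^a' · (log n)^b' iff a > a', or (a = a' and b > b'). Ranking the 4 terms shows the dominant one is 2 · n^(5/2). Hence f(n) ∈ Θ(n^(5/2)).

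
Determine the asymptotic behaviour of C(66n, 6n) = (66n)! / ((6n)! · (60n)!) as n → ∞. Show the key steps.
C(66n, 6n) ~ (285311670611/10000000000)^(6n) · sqrt(11/(20π·6n))

Write N = 6n. Apply Stirling to each factorial:
  (11N)! ~ sqrt(2π·11N) · (11N/e)^(11N),
  N! ~ sqrt(2π N) · (N/e)^N,
  (10N)! ~ sqrt(2π·10N) · (10N/e)^(10N).
The exponential factors combine to (11N)^(11N) / (N^N · (10N)^(10N)) = 11^(11N)/10^(10N) = (11^11/10^10)^N = (285311670611/10000000000)^N.
The square-root prefactors combine to sqrt(2π·11N) / (sqrt(2π N)·sqrt(2π·10N)) = sqrt(11 / (2π·10·N)) = sqrt(11/(20π·6n)).
Substituting N = 6n: C(66n, 6n) ~ (285311670611/10000000000)^(6n) · sqrt(11/(20π·6n)).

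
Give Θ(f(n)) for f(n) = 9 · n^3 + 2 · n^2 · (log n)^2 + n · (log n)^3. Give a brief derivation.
f(n) ∈ Θ(n^3)

Compare the terms by growth order. For large n, n^a · (log n)^b dominates n^a' · (log n)^b' iff a > a', or (a = a' and b > b'). Ranking the 3 terms shows the dominant one is 9 · n^3. Hence f(n) ∈ Θ(n^3).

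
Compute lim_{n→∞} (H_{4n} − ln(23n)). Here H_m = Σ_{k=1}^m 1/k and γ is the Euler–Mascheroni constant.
lim = ln(4/23) + γ

By Euler-Maclaurin, H_m = ln m + γ + O(1/m). So
  H_{4n} − ln(23n) = ln(4n) + γ − ln(23n) + O(1/n)
                       = ln(4/23) + γ + O(1/n).
Hence the limit is ln(4/23) + γ.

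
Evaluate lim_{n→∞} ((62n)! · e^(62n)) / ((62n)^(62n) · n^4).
lim = 0

Stirling: (62n)! ~ sqrt(2π·62n) · (62n/e)^(62n). Hence
  (62n)! · e^(62n) / (62n)^(62n) ~ sqrt(2π·62n).
Dividing by n^4: sqrt(2π·62n) / n^4 = sqrt(2π·62) · n^((1−8)/2), so the expression behaves like sqrt(2π·62) · n^((1−8)/2) → 0.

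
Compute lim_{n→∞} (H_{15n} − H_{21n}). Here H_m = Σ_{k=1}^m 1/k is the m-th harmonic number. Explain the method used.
lim = ln(15/21) = ln(5/7)

Euler-Maclaurin gives H_m = ln m + γ + 1/(2m) + O(1/m^2). The γ and O(1/m) terms cancel in the difference:
  H_{15n} − H_{21n} = ln(15n) − ln(21n) + O(1/n) = ln(15/21) + O(1/n).
Hence the limit is ln(15/21) = ln(5/7).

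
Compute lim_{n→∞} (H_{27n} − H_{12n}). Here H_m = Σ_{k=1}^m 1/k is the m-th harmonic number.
lim = ln(27/12) = ln(9/4)

Euler-Maclaurin gives H_m = ln m + γ + 1/(2m) + O(1/m^2). The γ and O(1/m) terms cancel in the difference:
  H_{27n} − H_{12n} = ln(27n) − ln(12n) + O(1/n) = ln(27/12) + O(1/n).
Hence the limit is ln(27/12) = ln(9/4).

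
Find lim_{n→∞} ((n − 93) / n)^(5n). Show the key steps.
lim = e^(−465)

Rewrite as (1 − 93/n)^(5n). By the standard limit (1 + x/n)^n → e^x, we have (1 − 93/n)^n → e^(−93), and raising to the 5th power gives e^(−465).
More precisely, ln[(1 − 93/n)^(5n)] = 5n · ln(1 − 93/n) = 5n · (-93/n + O(1/n^2)) = -465 + O(1/n) → -465.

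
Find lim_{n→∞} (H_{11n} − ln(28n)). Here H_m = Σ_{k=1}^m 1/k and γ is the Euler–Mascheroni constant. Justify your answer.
lim = ln(11/28) + γ

By Euler-Maclaurin, H_m = ln m + γ + O(1/m). So
  H_{11n} − ln(28n) = ln(11n) + γ − ln(28n) + O(1/n)
                       = ln(11/28) + γ + O(1/n).
Hence the limit is ln(11/28) + γ.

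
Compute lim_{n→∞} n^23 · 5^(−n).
lim = 0

Exponentials with base > 1 dominate every fixed polynomial: for any fixed c, n^c / 5^n → 0 as n → ∞ (e.g. by the ratio test, or by writing 5^n = e^(n ln 5) and noting e^(n ln 5) / n^c → ∞). Hence n^23 · 5^(−n) = n^23 / 5^n → 0.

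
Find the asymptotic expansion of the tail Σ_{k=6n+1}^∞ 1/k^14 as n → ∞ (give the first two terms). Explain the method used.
Σ_{k>6n} 1/k^14 = 1/(13 · (6n)^13) − 1/(2 · (6n)^14) + O(1/(6n)^15)

Compare to the integral: ∫_{6n}^∞ x^(−14) dx = [−x^(−13)/13]_{6n}^∞ = 1/((14−1)·(6n)^13). The Euler-Maclaurin correction adds −f(6n)/2 = −1/(2·(6n)^14). Euler-Maclaurin then gives
  Σ_{k>6n} 1/k^14 = ∫_{6n}^∞ dx/x^14 − 1/(2·(6n)^14) + O(1/(6n)^15).
(Equivalently this is ζ(14) − Σ_{k≤6n} 1/k^14.)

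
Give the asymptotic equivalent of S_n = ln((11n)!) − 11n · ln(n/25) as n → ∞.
S_n ~ 11n · (ln 275 − 1) + O(ln n)

Stirling: ln((11n)!) = 11n ln(11n) − 11n + O(ln n).
  S_n = 11n ln(11n) − 11n − 11n ln(n/25) + O(ln n)
      = 11n ln(11n) − 11n ln n + 11n ln 25 − 11n + O(ln n)
      = 11n ln 11 + 11n ln 25 − 11n + O(ln n)
      = 11n (ln 275 − 1) + O(ln n).
Numerically ln(275) − 1 ≈ 4.6168.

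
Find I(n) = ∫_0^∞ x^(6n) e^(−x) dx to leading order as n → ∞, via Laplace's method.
I(n) ~ sqrt(2π·6n) · (6n/e)^(6n)

Write the integrand as exp(6n ln x − x) and set f(x) = 6n ln x − x. Then f'(x) = 6n/x − 1 = 0 at x* = 6n, and f''(x*) = −6n/x*^2 = −1/(6n). Laplace's method (interior maximum) gives
  I(n) ~ e^(f(x*)) · sqrt(2π / |f''(x*)|)
        = exp(6n ln(6n) − 6n) · sqrt(2π · 6n)
        = (6n)^(6n) e^(−6n) · sqrt(2π·6n)
        = sqrt(2π·6n) · (6n/e)^(6n).
This matches Γ(6n+1) with Stirling applied to Γ.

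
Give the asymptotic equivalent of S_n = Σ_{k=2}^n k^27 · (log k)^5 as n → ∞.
S_n ~ n^28 · (log n)^5 / 28

By integral comparison, S_n = ∫_1^n x^27 · (log x)^5 dx + O(n^27 · (log n)^5). For the integral, the leading term of ∫_1^n x^27 (log x)^5 dx is n^28/28 · (log n)^5 (by repeated integration by parts; each step lowers the log-exponent and produces a relatively O(1/log n) correction). Hence S_n ~ n^28 · (log n)^5 / 28.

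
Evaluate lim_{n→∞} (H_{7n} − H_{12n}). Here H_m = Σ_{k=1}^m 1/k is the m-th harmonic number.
lim = ln(7/12)

Euler-Maclaurin gives H_m = ln m + γ + 1/(2m) + O(1/m^2). The γ and O(1/m) terms cancel in the difference:
  H_{7n} − H_{12n} = ln(7n) − ln(12n) + O(1/n) = ln(7/12) + O(1/n).
Hence the limit is ln(7/12).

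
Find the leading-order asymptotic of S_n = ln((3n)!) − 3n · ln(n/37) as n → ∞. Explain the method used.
S_n ~ 3n · (ln 111 − 1) + O(ln n)

Stirling: ln((3n)!) = 3n ln(3n) − 3n + O(ln n).
  S_n = 3n ln(3n) − 3n − 3n ln(n/37) + O(ln n)
      = 3n ln(3n) − 3n ln n + 3n ln 37 − 3n + O(ln n)
      = 3n ln 3 + 3n ln 37 − 3n + O(ln n)
      = 3n (ln 111 − 1) + O(ln n).
Numerically ln(111) − 1 ≈ 3.7095.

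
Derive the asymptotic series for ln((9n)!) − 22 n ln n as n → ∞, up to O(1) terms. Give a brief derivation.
ln((9n)!) − 22 n ln n = −13 n ln n + 9(ln 9 − 1) n + (1/2) ln(2π·9n) + O(1/n)

Stirling: ln((9n)!) = 9n ln(9n) − 9n + (1/2) ln(2π·9n) + O(1/n).
Expand 9n ln(9n) = 9n (ln n + ln 9) = 9n ln n + 9n ln 9.
Subtract 22n ln n: leading term is (9 − 22) n ln n = −13 n ln n. The next term is 9n ln 9 − 9n = 9(ln 9 − 1) n. Then the (1/2) ln(2π·9n) correction.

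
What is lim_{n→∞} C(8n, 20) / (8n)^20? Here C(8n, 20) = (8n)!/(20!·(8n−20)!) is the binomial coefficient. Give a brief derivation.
lim = 1/20! = 1/2432902008176640000

With N = 8n → ∞: C(N, 20) / N^20 = [N(N−1)…(N−19)] / (20! · N^20) = (1/20!) · 1 · (1 − 1/(8n)) · … · (1 − 19/(8n)). Each factor → 1 as N → ∞, so the limit is 1/20! = 1/2432902008176640000.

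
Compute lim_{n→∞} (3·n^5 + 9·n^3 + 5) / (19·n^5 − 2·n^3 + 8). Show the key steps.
lim = 3/19

For large n the leading n^5 terms dominate both numerator and denominator. Dividing top and bottom by n^5, every other term tends to 0, leaving 3/19.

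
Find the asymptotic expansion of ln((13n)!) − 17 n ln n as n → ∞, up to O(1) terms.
ln((13n)!) − 17 n ln n = −4 n ln n + 13(ln 13 − 1) n + (1/2) ln(2π·13n) + O(1/n)

Stirling: ln((13n)!) = 13n ln(13n) − 13n + (1/2) ln(2π·13n) + O(1/n).
Expand 13n ln(13n) = 13n (ln n + ln 13) = 13n ln n + 13n ln 13.
Subtract 17n ln n: leading term is (13 − 17) n ln n = −4 n ln n. The next term is 13n ln 13 − 13n = 13(ln 13 − 1) n. Then the (1/2) ln(2π·13n) correction.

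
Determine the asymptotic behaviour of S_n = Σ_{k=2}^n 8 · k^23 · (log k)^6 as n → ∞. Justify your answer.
S_n ~ n^24 · (log n)^6 / 3

By integral comparison, S_n = ∫_1^n 8 · x^23 · (log x)^6 dx + O(n^23 · (log n)^6). For the integral, the leading term of ∫_1^n x^23 (log x)^6 dx is n^24/24 · (log n)^6 (by repeated integration by parts; each step lowers the log-exponent and produces a relatively O(1/log n) correction). Hence S_n ~ n^24 · (log n)^6 / 3.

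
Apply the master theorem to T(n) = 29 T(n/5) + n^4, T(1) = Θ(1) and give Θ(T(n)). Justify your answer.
T(n) = Θ(n^4)

log_5 29 ≈ 2.092. f(n) = n^4 dominates n^(log_5 29) since 4 > 2.092, and the regularity condition a·f(n/b) = 29·(n/5)^4 = (29/625)·n^4 ≤ c·f(n) holds with c = 29/625 ≈ 0.0464 < 1. So this is Case 3: T(n) = Θ(f(n)) = Θ(n^4).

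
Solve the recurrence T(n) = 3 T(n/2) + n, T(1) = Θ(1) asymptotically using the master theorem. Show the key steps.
T(n) = Θ(n^(log_2 3))

Master theorem: compare f(n) = n to n^(log_2 3) where log_2 3 ≈ 1.585. Since 1 < log_2 3, we have f(n) = O(n^(log_2 3 − ε)) for some ε > 0 — Case 1. Hence T(n) = Θ(n^(log_2 3)).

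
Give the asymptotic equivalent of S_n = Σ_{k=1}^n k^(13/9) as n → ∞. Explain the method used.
S_n ~ (9/22) · n^(22/9)

Integral comparison: Σ_{k=1}^n k^(13/9) = ∫_0^n x^(13/9) dx + O(n^(13/9)). The integral is n^(1 + 13/9) / (1 + 13/9) = n^((13+9)/9) / ((13+9)/9) = (9/22) · n^(22/9).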